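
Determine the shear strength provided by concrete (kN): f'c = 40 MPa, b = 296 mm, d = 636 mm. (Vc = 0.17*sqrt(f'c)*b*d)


Vc = 0.17 * sqrt(40) * 296 * 636 / 1000
= 202.41 kN

202.41


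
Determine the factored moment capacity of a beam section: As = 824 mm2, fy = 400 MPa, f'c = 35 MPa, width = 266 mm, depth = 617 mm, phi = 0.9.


a = As * fy / (0.85 * f'c * b)
= 824 * 400 / (0.85 * 35 * 266)
= 41.6503 mm
Mn = As * fy * (d - a/2) / 10^6
= 196.4992 kN-m
phi*Mn = 0.9 * 196.4992 = 176.85 kN-m

176.85


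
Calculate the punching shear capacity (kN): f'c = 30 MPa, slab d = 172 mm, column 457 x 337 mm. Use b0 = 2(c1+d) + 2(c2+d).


b0 = 2*(457 + 172) + 2*(337 + 172) = 2276 mm
Vc = 0.33 * sqrt(30) * 2276 * 172 / 1000
= 707.58 kN

707.58


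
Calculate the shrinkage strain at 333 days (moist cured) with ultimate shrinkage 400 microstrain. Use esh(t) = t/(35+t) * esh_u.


esh(333) = 333 / (35 + 333) * 400
= 333 / 368 * 400
= 362.0 microstrain

362.0


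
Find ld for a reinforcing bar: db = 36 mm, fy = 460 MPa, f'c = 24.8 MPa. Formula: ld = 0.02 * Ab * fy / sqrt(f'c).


Ab = pi * 36^2 / 4 = 1017.876 mm2
ld = 0.02 * 1017.876 * 460 / sqrt(24.8)
= 1880.4 mm

1880.4


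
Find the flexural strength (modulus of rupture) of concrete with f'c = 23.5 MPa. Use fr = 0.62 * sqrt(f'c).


fr = 0.62 * sqrt(23.5)
= 3.006 MPa

3.006


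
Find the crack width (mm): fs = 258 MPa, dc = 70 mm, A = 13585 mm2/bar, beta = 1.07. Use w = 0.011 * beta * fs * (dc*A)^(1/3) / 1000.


w = 0.011 * beta * fs * (dc * A)^(1/3) / 1000
= 0.011 * 1.07 * 258 * (70 * 13585)^(1/3) / 1000
= 0.299 mm

0.299


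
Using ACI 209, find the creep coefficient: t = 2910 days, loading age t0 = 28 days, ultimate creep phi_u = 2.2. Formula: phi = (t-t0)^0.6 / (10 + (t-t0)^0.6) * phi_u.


dt = 2910 - 28 = 2882
phi = 2882^0.6 / (10 + 2882^0.6) * 2.2
= 2.03

2.03


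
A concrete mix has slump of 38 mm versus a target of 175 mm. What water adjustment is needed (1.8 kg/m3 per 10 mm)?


Difference = 175 - 38 = 137 mm
Water adjustment = 137 * 1.8 / 10 = 24.7 kg/m3

24.7


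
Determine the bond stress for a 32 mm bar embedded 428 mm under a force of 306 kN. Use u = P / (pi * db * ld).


u = P / (pi * db * ld)
= 306 * 1000 / (pi * 32 * 428)
= 7.112 MPa

7.112


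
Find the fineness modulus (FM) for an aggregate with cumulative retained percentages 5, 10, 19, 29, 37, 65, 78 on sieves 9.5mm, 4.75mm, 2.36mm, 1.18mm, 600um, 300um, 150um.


FM = sum(cumulative % retained) / 100
= 243 / 100
= 2.43

2.43


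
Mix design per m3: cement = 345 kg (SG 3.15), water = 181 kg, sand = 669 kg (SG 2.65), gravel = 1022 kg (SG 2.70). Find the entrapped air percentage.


Vol cement = 345 / (3.15 * 1000) = 0.109524 m3
Vol water = 181 / 1000 = 0.181 m3
Vol sand = 669 / (2.65 * 1000) = 0.252453 m3
Vol gravel = 1022 / (2.70 * 1000) = 0.378519 m3
Total solid + water volume = 0.921495 m3
Air = (1 - 0.921495) * 100 = 7.85%

7.85


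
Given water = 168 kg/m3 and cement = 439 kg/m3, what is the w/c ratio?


w/c = water / cement
w/c = 168 / 439 = 0.383

0.383


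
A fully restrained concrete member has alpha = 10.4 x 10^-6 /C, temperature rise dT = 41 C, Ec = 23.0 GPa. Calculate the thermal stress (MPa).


sigma = alpha * dT * Ec
= 10.4e-6 * 41 * 23.0 * 1000
= 9.807 MPa

9.807


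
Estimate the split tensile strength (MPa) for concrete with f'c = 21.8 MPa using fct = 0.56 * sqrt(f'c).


fct = 0.56 * sqrt(21.8)
= 0.56 * 4.669
= 2.615 MPa

2.615


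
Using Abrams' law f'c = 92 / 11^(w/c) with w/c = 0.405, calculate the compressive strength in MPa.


f'c = 92 / 11^0.405
= 92 / 2.641
= 34.84 MPa

34.84


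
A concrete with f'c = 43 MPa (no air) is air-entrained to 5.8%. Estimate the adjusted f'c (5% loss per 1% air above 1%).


Strength loss = (5.8 - 1) * 5 = 24.0%
f'c = 43 * (1 - 24.0/100)
= 32.68 MPa

32.68


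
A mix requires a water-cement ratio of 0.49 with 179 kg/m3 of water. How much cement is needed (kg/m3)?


Cement = water / (w/c)
= 179 / 0.49
= 365.3 kg/m3

365.3


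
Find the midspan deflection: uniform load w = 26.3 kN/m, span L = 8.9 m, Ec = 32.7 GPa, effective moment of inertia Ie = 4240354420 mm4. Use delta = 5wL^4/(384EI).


Convert: L = 8.9 m = 8900 mm, Ec = 32.7 GPa = 32700 MPa
delta = 5 * 26.3 * 8900^4 / (384 * 32700 * 4240354420)
= 15.5 mm

15.5


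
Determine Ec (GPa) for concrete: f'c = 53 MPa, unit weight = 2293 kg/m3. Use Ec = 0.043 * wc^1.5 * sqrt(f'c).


Ec = 0.043 * 2293^1.5 * sqrt(53) / 1000
= 34.37 GPa

34.37


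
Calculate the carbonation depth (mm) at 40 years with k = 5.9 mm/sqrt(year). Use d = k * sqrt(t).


depth = k * sqrt(t)
= 5.9 * sqrt(40)
= 37.31 mm

37.31


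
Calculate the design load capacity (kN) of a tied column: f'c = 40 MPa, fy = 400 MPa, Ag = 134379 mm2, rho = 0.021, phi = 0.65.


Ast = rho * Ag = 0.021 * 134379 = 2821.959 mm2
phi*Pn = 0.65 * 0.80 * (0.85 * 40 * (134379 - 2821.959) + 400 * 2821.959) / 1000
= 2912.9 kN

2912.9


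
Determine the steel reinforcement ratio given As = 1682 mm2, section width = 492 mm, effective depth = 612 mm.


rho = As / (b * d)
= 1682 / (492 * 612)
= 0.0056

0.0056


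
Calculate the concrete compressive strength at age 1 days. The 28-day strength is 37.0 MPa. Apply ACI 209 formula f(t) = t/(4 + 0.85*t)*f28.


f(1) = 1 / (4 + 0.85 * 1) * 37.0
= 1 / 4.85 * 37.0
= 7.63 MPa

7.63


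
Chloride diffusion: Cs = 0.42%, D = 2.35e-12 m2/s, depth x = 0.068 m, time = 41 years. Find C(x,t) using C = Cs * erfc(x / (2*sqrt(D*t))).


t_seconds = 41 * 365.25 * 24 * 3600 = 1293861600.0 s
arg = 0.068 / (2 * sqrt(2.35e-12 * 1293861600.0))
= 0.6166
erfc(0.6166) = 0.3832
C = 0.42 * 0.3832 = 0.1609%

0.1609


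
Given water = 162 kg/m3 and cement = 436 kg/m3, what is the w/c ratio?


w/c = water / cement
w/c = 162 / 436 = 0.372

0.372


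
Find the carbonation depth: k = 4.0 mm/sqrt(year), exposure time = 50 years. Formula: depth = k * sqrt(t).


depth = k * sqrt(t)
= 4.0 * sqrt(50)
= 28.28 mm

28.28


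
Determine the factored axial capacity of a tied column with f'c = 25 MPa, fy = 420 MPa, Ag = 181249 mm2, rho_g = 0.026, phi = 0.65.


Ast = rho * Ag = 0.026 * 181249 = 4712.474 mm2
phi*Pn = 0.65 * 0.80 * (0.85 * 25 * (181249 - 4712.474) + 420 * 4712.474) / 1000
= 2979.93 kN

2979.93


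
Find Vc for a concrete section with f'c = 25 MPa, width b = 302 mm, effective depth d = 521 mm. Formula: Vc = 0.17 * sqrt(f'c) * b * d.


Vc = 0.17 * sqrt(25) * 302 * 521 / 1000
= 133.74 kN

133.74


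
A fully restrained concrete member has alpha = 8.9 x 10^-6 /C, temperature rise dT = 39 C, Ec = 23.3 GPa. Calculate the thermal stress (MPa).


sigma = alpha * dT * Ec
= 8.9e-6 * 39 * 23.3 * 1000
= 8.087 MPa

8.087


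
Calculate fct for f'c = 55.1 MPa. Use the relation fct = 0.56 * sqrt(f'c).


fct = 0.56 * sqrt(55.1)
= 0.56 * 7.423
= 4.157 MPa

4.157


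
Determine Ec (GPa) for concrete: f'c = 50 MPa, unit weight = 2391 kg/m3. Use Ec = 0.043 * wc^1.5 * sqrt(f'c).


Ec = 0.043 * 2391^1.5 * sqrt(50) / 1000
= 35.55 GPa

35.55


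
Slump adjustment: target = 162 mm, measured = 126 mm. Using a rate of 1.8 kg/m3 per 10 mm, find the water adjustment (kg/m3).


Difference = 162 - 126 = 36 mm
Water adjustment = 36 * 1.8 / 10 = 6.5 kg/m3

6.5


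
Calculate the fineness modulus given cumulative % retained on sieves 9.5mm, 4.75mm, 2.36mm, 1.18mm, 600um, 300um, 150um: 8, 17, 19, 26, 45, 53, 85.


FM = sum(cumulative % retained) / 100
= 253 / 100
= 2.53

2.53


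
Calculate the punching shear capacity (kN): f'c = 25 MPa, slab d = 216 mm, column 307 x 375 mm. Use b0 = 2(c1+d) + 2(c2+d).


b0 = 2*(307 + 216) + 2*(375 + 216) = 2228 mm
Vc = 0.33 * sqrt(25) * 2228 * 216 / 1000
= 794.06 kN

794.06


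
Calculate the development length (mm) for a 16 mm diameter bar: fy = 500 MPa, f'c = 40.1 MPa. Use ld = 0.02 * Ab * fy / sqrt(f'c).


Ab = pi * 16^2 / 4 = 201.062 mm2
ld = 0.02 * 201.062 * 500 / sqrt(40.1)
= 317.5 mm

317.5


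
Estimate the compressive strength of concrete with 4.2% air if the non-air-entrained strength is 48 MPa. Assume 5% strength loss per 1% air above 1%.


Strength loss = (4.2 - 1) * 5 = 16.0%
f'c = 48 * (1 - 16.0/100)
= 40.32 MPa

40.32


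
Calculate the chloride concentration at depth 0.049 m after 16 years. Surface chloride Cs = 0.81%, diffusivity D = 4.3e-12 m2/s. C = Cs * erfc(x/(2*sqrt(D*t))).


t_seconds = 16 * 365.25 * 24 * 3600 = 504921600.0 s
arg = 0.049 / (2 * sqrt(4.3e-12 * 504921600.0))
= 0.5258
erfc(0.5258) = 0.4571
C = 0.81 * 0.4571 = 0.3703%

0.3703


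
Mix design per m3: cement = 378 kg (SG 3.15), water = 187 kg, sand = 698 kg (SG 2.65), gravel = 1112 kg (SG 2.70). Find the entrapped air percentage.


Vol cement = 378 / (3.15 * 1000) = 0.12 m3
Vol water = 187 / 1000 = 0.187 m3
Vol sand = 698 / (2.65 * 1000) = 0.263396 m3
Vol gravel = 1112 / (2.70 * 1000) = 0.411852 m3
Total solid + water volume = 0.982248 m3
Air = (1 - 0.982248) * 100 = 1.78%

1.78


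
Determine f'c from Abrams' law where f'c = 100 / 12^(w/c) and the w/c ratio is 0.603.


f'c = 100 / 12^0.603
= 100 / 4.475
= 22.35 MPa

22.35


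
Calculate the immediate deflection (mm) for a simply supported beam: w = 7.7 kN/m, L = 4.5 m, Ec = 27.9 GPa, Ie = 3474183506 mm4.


Convert: L = 4.5 m = 4500 mm, Ec = 27.9 GPa = 27900 MPa
delta = 5 * 7.7 * 4500^4 / (384 * 27900 * 3474183506)
= 0.42 mm

0.42


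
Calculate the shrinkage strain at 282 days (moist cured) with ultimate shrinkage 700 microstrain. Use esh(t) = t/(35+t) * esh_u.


esh(282) = 282 / (35 + 282) * 700
= 282 / 317 * 700
= 622.7 microstrain

622.7


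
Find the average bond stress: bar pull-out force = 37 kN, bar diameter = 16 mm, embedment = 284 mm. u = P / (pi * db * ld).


u = P / (pi * db * ld)
= 37 * 1000 / (pi * 16 * 284)
= 2.592 MPa

2.592


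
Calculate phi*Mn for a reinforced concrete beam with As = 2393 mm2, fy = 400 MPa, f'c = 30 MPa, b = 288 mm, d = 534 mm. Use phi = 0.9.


a = As * fy / (0.85 * f'c * b)
= 2393 * 400 / (0.85 * 30 * 288)
= 130.3377 mm
Mn = As * fy * (d - a/2) / 10^6
= 448.7652 kN-m
phi*Mn = 0.9 * 448.7652 = 403.89 kN-m

403.89


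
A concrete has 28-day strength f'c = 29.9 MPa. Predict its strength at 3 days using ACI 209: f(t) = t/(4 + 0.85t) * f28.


f(3) = 3 / (4 + 0.85 * 3) * 29.9
= 3 / 6.55 * 29.9
= 13.69 MPa

13.69


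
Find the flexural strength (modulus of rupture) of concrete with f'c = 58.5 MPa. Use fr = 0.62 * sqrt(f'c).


fr = 0.62 * sqrt(58.5)
= 4.742 MPa

4.742


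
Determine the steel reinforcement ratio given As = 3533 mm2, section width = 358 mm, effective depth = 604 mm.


rho = As / (b * d)
= 3533 / (358 * 604)
= 0.0163

0.0163


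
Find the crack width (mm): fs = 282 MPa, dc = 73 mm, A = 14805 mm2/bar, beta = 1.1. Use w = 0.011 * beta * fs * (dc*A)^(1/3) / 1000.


w = 0.011 * beta * fs * (dc * A)^(1/3) / 1000
= 0.011 * 1.1 * 282 * (73 * 14805)^(1/3) / 1000
= 0.35 mm

0.35


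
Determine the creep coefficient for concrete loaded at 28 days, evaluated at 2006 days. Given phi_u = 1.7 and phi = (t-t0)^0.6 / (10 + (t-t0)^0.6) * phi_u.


dt = 2006 - 28 = 1978
phi = 1978^0.6 / (10 + 1978^0.6) * 1.7
= 1.538

1.538


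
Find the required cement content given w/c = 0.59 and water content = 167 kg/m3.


Cement = water / (w/c)
= 167 / 0.59
= 283.1 kg/m3

283.1


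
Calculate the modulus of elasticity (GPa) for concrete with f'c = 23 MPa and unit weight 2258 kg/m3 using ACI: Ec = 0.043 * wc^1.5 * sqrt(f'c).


Ec = 0.043 * 2258^1.5 * sqrt(23) / 1000
= 22.13 GPa

22.13


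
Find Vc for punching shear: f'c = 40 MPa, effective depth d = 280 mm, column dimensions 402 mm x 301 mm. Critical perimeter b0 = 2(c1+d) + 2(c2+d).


b0 = 2*(402 + 280) + 2*(301 + 280) = 2526 mm
Vc = 0.33 * sqrt(40) * 2526 * 280 / 1000
= 1476.17 kN

1476.17


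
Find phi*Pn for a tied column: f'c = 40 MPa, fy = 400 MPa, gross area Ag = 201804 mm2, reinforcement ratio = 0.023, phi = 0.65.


Ast = rho * Ag = 0.023 * 201804 = 4641.492 mm2
phi*Pn = 0.65 * 0.80 * (0.85 * 40 * (201804 - 4641.492) + 400 * 4641.492) / 1000
= 4451.26 kN

4451.26


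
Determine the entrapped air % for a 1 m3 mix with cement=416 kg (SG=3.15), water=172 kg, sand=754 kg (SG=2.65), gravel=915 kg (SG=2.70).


Vol cement = 416 / (3.15 * 1000) = 0.132063 m3
Vol water = 172 / 1000 = 0.172 m3
Vol sand = 754 / (2.65 * 1000) = 0.284528 m3
Vol gravel = 915 / (2.70 * 1000) = 0.338889 m3
Total solid + water volume = 0.927481 m3
Air = (1 - 0.927481) * 100 = 7.25%

7.25


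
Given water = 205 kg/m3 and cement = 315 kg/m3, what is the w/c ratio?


w/c = water / cement
w/c = 205 / 315 = 0.651

0.651


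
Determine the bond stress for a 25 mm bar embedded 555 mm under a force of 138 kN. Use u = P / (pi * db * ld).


u = P / (pi * db * ld)
= 138 * 1000 / (pi * 25 * 555)
= 3.166 MPa

3.166


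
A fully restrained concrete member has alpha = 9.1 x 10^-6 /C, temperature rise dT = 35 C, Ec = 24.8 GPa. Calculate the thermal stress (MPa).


sigma = alpha * dT * Ec
= 9.1e-6 * 35 * 24.8 * 1000
= 7.899 MPa

7.899


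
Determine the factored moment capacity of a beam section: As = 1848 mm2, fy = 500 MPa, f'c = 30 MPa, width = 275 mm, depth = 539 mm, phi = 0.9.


a = As * fy / (0.85 * f'c * b)
= 1848 * 500 / (0.85 * 30 * 275)
= 131.7647 mm
Mn = As * fy * (d - a/2) / 10^6
= 437.1607 kN-m
phi*Mn = 0.9 * 437.1607 = 393.44 kN-m

393.44


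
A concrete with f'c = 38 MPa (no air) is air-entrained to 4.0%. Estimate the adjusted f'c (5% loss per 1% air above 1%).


Strength loss = (4.0 - 1) * 5 = 15.0%
f'c = 38 * (1 - 15.0/100)
= 32.3 MPa

32.3


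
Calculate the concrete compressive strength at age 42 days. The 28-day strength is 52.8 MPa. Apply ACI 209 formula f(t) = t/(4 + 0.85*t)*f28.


f(42) = 42 / (4 + 0.85 * 42) * 52.8
= 42 / 39.7 * 52.8
= 55.86 MPa

55.86


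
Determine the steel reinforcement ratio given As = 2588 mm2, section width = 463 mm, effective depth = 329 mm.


rho = As / (b * d)
= 2588 / (463 * 329)
= 0.017

0.017


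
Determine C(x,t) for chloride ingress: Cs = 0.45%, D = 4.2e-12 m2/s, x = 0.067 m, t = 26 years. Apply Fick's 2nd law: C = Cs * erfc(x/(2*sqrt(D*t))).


t_seconds = 26 * 365.25 * 24 * 3600 = 820497600.0 s
arg = 0.067 / (2 * sqrt(4.2e-12 * 820497600.0))
= 0.5707
erfc(0.5707) = 0.4196
C = 0.45 * 0.4196 = 0.1888%

0.1888


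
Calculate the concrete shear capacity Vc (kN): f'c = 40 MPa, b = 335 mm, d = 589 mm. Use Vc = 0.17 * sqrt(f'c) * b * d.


Vc = 0.17 * sqrt(40) * 335 * 589 / 1000
= 212.15 kN

212.15


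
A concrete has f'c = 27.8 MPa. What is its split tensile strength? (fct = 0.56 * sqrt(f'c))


fct = 0.56 * sqrt(27.8)
= 0.56 * 5.273
= 2.953 MPa

2.953


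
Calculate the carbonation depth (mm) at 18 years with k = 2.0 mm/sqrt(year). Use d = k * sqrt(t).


depth = k * sqrt(t)
= 2.0 * sqrt(18)
= 8.49 mm

8.49


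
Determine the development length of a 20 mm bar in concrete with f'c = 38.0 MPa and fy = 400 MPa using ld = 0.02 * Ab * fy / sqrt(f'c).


Ab = pi * 20^2 / 4 = 314.159 mm2
ld = 0.02 * 314.159 * 400 / sqrt(38.0)
= 407.7 mm

407.7


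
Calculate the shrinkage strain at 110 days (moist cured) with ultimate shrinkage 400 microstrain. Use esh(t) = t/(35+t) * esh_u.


esh(110) = 110 / (35 + 110) * 400
= 110 / 145 * 400
= 303.4 microstrain

303.4


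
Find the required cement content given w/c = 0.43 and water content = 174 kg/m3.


Cement = water / (w/c)
= 174 / 0.43
= 404.7 kg/m3

404.7


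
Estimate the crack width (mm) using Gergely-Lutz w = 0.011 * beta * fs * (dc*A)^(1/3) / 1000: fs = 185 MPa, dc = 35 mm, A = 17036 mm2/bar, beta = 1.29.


w = 0.011 * beta * fs * (dc * A)^(1/3) / 1000
= 0.011 * 1.29 * 185 * (35 * 17036)^(1/3) / 1000
= 0.221 mm

0.221


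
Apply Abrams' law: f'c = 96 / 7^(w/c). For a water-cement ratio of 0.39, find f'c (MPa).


f'c = 96 / 7^0.39
= 96 / 2.136
= 44.95 MPa

44.95


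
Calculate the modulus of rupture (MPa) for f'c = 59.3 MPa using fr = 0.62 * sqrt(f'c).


fr = 0.62 * sqrt(59.3)
= 4.774 MPa

4.774


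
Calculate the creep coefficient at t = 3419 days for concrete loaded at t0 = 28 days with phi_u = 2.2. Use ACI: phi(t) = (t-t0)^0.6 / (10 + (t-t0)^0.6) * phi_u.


dt = 3419 - 28 = 3391
phi = 3391^0.6 / (10 + 3391^0.6) * 2.2
= 2.044

2.044


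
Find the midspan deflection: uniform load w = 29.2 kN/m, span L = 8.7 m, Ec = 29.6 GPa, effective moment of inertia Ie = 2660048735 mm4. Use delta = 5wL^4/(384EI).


Convert: L = 8.7 m = 8700 mm, Ec = 29.6 GPa = 29600 MPa
delta = 5 * 29.2 * 8700^4 / (384 * 29600 * 2660048735)
= 27.66 mm

27.66


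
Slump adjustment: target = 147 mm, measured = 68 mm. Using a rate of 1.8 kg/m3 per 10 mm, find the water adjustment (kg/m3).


Difference = 147 - 68 = 79 mm
Water adjustment = 79 * 1.8 / 10 = 14.2 kg/m3

14.2


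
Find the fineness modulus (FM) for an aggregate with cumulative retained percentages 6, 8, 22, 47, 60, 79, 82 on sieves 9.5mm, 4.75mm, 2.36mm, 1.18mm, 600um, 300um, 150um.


FM = sum(cumulative % retained) / 100
= 304 / 100
= 3.04

3.04


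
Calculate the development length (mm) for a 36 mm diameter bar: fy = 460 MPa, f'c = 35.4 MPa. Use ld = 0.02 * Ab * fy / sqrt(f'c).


Ab = pi * 36^2 / 4 = 1017.876 mm2
ld = 0.02 * 1017.876 * 460 / sqrt(35.4)
= 1573.9 mm

1573.9


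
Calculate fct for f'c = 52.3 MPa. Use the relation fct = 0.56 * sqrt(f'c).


fct = 0.56 * sqrt(52.3)
= 0.56 * 7.232
= 4.05 MPa

4.05


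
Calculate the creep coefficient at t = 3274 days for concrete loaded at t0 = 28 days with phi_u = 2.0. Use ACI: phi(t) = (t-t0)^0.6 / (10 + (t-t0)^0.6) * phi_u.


dt = 3274 - 28 = 3246
phi = 3246^0.6 / (10 + 3246^0.6) * 2.0
= 1.855

1.855


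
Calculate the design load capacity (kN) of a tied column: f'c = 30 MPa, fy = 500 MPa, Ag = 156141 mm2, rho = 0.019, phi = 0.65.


Ast = rho * Ag = 0.019 * 156141 = 2966.679 mm2
phi*Pn = 0.65 * 0.80 * (0.85 * 30 * (156141 - 2966.679) + 500 * 2966.679) / 1000
= 2802.43 kN

2802.43


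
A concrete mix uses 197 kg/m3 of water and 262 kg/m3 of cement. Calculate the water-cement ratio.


w/c = water / cement
w/c = 197 / 262 = 0.752

0.752


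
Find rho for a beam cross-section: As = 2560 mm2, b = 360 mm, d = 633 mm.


rho = As / (b * d)
= 2560 / (360 * 633)
= 0.0112

0.0112


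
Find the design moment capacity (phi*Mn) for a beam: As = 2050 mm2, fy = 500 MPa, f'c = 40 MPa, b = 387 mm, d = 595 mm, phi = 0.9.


a = As * fy / (0.85 * f'c * b)
= 2050 * 500 / (0.85 * 40 * 387)
= 77.8994 mm
Mn = As * fy * (d - a/2) / 10^6
= 569.9516 kN-m
phi*Mn = 0.9 * 569.9516 = 512.96 kN-m

512.96


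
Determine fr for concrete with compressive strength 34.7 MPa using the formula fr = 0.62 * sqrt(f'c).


fr = 0.62 * sqrt(34.7)
= 3.652 MPa

3.652


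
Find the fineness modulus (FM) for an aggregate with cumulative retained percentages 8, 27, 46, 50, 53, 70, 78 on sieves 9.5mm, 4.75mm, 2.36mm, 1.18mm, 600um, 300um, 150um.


FM = sum(cumulative % retained) / 100
= 332 / 100
= 3.32

3.32


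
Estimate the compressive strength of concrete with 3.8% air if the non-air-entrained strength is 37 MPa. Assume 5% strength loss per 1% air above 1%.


Strength loss = (3.8 - 1) * 5 = 14.0%
f'c = 37 * (1 - 14.0/100)
= 31.82 MPa

31.82


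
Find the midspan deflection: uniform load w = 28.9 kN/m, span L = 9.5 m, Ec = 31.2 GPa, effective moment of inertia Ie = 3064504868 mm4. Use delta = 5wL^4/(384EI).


Convert: L = 9.5 m = 9500 mm, Ec = 31.2 GPa = 31200 MPa
delta = 5 * 28.9 * 9500^4 / (384 * 31200 * 3064504868)
= 32.06 mm

32.06


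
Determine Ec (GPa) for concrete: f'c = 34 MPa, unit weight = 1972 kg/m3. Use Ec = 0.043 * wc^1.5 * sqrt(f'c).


Ec = 0.043 * 1972^1.5 * sqrt(34) / 1000
= 21.96 GPa

21.96


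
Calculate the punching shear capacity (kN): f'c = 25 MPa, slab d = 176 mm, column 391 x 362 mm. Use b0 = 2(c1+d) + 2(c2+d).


b0 = 2*(391 + 176) + 2*(362 + 176) = 2210 mm
Vc = 0.33 * sqrt(25) * 2210 * 176 / 1000
= 641.78 kN

641.78


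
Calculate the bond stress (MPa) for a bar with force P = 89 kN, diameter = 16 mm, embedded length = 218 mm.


u = P / (pi * db * ld)
= 89 * 1000 / (pi * 16 * 218)
= 8.122 MPa

8.122


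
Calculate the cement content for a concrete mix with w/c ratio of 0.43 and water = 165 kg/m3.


Cement = water / (w/c)
= 165 / 0.43
= 383.7 kg/m3

383.7


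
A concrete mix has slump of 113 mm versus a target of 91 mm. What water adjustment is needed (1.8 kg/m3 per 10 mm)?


Difference = 91 - 113 = -22 mm
Water adjustment = -22 * 1.8 / 10 = -4.0 kg/m3

-4.0


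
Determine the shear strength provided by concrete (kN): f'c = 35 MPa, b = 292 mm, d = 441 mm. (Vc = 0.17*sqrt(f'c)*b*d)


Vc = 0.17 * sqrt(35) * 292 * 441 / 1000
= 129.51 kN

129.51


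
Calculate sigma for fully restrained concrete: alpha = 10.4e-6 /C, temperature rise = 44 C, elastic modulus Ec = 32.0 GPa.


sigma = alpha * dT * Ec
= 10.4e-6 * 44 * 32.0 * 1000
= 14.643 MPa

14.643


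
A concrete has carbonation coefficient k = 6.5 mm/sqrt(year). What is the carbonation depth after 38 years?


depth = k * sqrt(t)
= 6.5 * sqrt(38)
= 40.07 mm

40.07


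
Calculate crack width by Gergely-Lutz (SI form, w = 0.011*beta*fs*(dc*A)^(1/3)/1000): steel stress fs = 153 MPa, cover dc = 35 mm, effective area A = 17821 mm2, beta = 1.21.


w = 0.011 * beta * fs * (dc * A)^(1/3) / 1000
= 0.011 * 1.21 * 153 * (35 * 17821)^(1/3) / 1000
= 0.174 mm

0.174


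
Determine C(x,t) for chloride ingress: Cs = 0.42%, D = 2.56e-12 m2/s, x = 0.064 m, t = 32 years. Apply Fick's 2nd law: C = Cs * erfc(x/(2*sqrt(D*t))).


t_seconds = 32 * 365.25 * 24 * 3600 = 1009843200.0 s
arg = 0.064 / (2 * sqrt(2.56e-12 * 1009843200.0))
= 0.6294
erfc(0.6294) = 0.3734
C = 0.42 * 0.3734 = 0.1568%

0.1568


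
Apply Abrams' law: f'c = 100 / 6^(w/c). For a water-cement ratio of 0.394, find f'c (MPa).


f'c = 100 / 6^0.394
= 100 / 2.026
= 49.36 MPa

49.36


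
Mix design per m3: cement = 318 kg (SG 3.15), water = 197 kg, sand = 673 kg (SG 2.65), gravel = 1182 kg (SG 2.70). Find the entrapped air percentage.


Vol cement = 318 / (3.15 * 1000) = 0.100952 m3
Vol water = 197 / 1000 = 0.197 m3
Vol sand = 673 / (2.65 * 1000) = 0.253962 m3
Vol gravel = 1182 / (2.70 * 1000) = 0.437778 m3
Total solid + water volume = 0.989692 m3
Air = (1 - 0.989692) * 100 = 1.03%

1.03


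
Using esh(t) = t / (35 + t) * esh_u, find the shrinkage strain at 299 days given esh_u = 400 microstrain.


esh(299) = 299 / (35 + 299) * 400
= 299 / 334 * 400
= 358.1 microstrain

358.1


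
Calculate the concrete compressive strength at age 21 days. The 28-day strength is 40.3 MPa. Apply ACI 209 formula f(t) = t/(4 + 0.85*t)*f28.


f(21) = 21 / (4 + 0.85 * 21) * 40.3
= 21 / 21.85 * 40.3
= 38.73 MPa

38.73


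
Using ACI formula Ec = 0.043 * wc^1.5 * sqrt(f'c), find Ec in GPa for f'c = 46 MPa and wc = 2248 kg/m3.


Ec = 0.043 * 2248^1.5 * sqrt(46) / 1000
= 31.08 GPa

31.08


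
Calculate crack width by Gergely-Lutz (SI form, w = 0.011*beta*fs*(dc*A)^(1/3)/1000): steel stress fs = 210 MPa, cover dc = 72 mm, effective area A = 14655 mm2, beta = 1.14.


w = 0.011 * beta * fs * (dc * A)^(1/3) / 1000
= 0.011 * 1.14 * 210 * (72 * 14655)^(1/3) / 1000
= 0.268 mm

0.268


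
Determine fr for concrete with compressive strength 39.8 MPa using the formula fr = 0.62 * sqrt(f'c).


fr = 0.62 * sqrt(39.8)
= 3.911 MPa

3.911


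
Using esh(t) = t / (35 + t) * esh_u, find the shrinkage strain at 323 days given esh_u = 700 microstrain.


esh(323) = 323 / (35 + 323) * 700
= 323 / 358 * 700
= 631.6 microstrain

631.6


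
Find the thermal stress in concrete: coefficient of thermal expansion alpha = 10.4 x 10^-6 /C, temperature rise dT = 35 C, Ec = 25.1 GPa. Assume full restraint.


sigma = alpha * dT * Ec
= 10.4e-6 * 35 * 25.1 * 1000
= 9.136 MPa

9.136


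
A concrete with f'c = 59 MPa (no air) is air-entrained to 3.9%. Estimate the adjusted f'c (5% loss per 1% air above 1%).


Strength loss = (3.9 - 1) * 5 = 14.5%
f'c = 59 * (1 - 14.5/100)
= 50.45 MPa

50.45


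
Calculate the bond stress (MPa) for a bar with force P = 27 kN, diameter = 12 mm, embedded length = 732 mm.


u = P / (pi * db * ld)
= 27 * 1000 / (pi * 12 * 732)
= 0.978 MPa

0.978


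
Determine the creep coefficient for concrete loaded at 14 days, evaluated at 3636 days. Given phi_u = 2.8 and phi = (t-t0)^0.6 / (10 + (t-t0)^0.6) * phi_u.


dt = 3636 - 14 = 3622
phi = 3622^0.6 / (10 + 3622^0.6) * 2.8
= 2.609

2.609


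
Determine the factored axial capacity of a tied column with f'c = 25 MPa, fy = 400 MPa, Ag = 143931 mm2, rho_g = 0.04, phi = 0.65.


Ast = rho * Ag = 0.04 * 143931 = 5757.24 mm2
phi*Pn = 0.65 * 0.80 * (0.85 * 25 * (143931 - 5757.24) + 400 * 5757.24) / 1000
= 2724.33 kN

2724.33


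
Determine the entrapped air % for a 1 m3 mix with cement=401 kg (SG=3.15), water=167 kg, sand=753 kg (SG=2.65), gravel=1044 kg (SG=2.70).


Vol cement = 401 / (3.15 * 1000) = 0.127302 m3
Vol water = 167 / 1000 = 0.167 m3
Vol sand = 753 / (2.65 * 1000) = 0.284151 m3
Vol gravel = 1044 / (2.70 * 1000) = 0.386667 m3
Total solid + water volume = 0.965119 m3
Air = (1 - 0.965119) * 100 = 3.49%

3.49


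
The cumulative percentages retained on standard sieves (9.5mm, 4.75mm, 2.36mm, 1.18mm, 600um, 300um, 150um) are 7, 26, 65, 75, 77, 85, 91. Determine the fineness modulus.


FM = sum(cumulative % retained) / 100
= 426 / 100
= 4.26

4.26


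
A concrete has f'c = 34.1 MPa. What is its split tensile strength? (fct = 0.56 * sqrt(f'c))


fct = 0.56 * sqrt(34.1)
= 0.56 * 5.84
= 3.27 MPa

3.27


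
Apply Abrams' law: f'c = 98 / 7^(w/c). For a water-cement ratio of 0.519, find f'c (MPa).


f'c = 98 / 7^0.519
= 98 / 2.745
= 35.7 MPa

35.7


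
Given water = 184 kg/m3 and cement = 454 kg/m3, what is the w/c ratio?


w/c = water / cement
w/c = 184 / 454 = 0.405

0.405


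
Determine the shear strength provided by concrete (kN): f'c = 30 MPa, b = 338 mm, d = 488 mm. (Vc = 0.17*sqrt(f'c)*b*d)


Vc = 0.17 * sqrt(30) * 338 * 488 / 1000
= 153.58 kN

153.58


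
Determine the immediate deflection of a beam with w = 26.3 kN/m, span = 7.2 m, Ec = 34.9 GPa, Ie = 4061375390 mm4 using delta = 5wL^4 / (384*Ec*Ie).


Convert: L = 7.2 m = 7200 mm, Ec = 34.9 GPa = 34900 MPa
delta = 5 * 26.3 * 7200^4 / (384 * 34900 * 4061375390)
= 6.49 mm

6.49


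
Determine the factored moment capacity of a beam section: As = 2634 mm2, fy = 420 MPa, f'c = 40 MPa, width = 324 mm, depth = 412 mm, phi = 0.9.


a = As * fy / (0.85 * f'c * b)
= 2634 * 420 / (0.85 * 40 * 324)
= 100.4248 mm
Mn = As * fy * (d - a/2) / 10^6
= 400.2384 kN-m
phi*Mn = 0.9 * 400.2384 = 360.21 kN-m

360.21


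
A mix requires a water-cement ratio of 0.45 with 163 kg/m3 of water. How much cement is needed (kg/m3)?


Cement = water / (w/c)
= 163 / 0.45
= 362.2 kg/m3

362.2


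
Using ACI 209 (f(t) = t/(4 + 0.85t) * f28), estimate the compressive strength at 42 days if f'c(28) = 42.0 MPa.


f(42) = 42 / (4 + 0.85 * 42) * 42.0
= 42 / 39.7 * 42.0
= 44.43 MPa

44.43


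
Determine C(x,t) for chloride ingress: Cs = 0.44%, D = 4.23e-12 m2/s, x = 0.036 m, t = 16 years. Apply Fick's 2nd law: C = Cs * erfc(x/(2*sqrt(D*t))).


t_seconds = 16 * 365.25 * 24 * 3600 = 504921600.0 s
arg = 0.036 / (2 * sqrt(4.23e-12 * 504921600.0))
= 0.3895
erfc(0.3895) = 0.5818
C = 0.44 * 0.5818 = 0.256%

0.256


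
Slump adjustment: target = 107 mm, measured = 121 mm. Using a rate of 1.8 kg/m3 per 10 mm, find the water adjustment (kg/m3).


Difference = 107 - 121 = -14 mm
Water adjustment = -14 * 1.8 / 10 = -2.5 kg/m3

-2.5


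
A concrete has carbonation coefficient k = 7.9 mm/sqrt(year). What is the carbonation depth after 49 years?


depth = k * sqrt(t)
= 7.9 * sqrt(49)
= 55.3 mm

55.3


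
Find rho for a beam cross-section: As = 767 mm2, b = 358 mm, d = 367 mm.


rho = As / (b * d)
= 767 / (358 * 367)
= 0.0058

0.0058


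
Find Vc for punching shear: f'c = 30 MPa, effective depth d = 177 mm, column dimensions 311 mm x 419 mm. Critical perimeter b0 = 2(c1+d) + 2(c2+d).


b0 = 2*(311 + 177) + 2*(419 + 177) = 2168 mm
Vc = 0.33 * sqrt(30) * 2168 * 177 / 1000
= 693.6 kN

693.6


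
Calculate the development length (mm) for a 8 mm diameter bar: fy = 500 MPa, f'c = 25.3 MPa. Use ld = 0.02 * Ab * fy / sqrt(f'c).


Ab = pi * 8^2 / 4 = 50.265 mm2
ld = 0.02 * 50.265 * 500 / sqrt(25.3)
= 99.9 mm

99.9


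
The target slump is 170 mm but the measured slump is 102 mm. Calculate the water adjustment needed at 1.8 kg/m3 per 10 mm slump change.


Difference = 170 - 102 = 68 mm
Water adjustment = 68 * 1.8 / 10 = 12.2 kg/m3

12.2


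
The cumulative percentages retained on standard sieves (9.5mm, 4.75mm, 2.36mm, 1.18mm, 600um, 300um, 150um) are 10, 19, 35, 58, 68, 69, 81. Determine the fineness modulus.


FM = sum(cumulative % retained) / 100
= 340 / 100
= 3.4

3.4


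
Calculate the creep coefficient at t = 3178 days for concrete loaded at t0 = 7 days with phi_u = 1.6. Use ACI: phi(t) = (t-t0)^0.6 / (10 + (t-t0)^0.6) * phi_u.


dt = 3178 - 7 = 3171
phi = 3171^0.6 / (10 + 3171^0.6) * 1.6
= 1.482

1.482


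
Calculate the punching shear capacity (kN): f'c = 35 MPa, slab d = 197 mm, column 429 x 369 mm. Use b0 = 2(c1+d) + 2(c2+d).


b0 = 2*(429 + 197) + 2*(369 + 197) = 2384 mm
Vc = 0.33 * sqrt(35) * 2384 * 197 / 1000
= 916.9 kN

916.9


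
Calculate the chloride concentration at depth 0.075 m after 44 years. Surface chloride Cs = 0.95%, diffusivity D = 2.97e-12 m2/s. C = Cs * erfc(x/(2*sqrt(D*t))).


t_seconds = 44 * 365.25 * 24 * 3600 = 1388534400.0 s
arg = 0.075 / (2 * sqrt(2.97e-12 * 1388534400.0))
= 0.5839
erfc(0.5839) = 0.4089
C = 0.95 * 0.4089 = 0.3885%

0.3885


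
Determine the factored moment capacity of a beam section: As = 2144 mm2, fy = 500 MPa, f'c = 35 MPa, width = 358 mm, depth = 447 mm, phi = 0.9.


a = As * fy / (0.85 * f'c * b)
= 2144 * 500 / (0.85 * 35 * 358)
= 100.6526 mm
Mn = As * fy * (d - a/2) / 10^6
= 425.2342 kN-m
phi*Mn = 0.9 * 425.2342 = 382.71 kN-m

382.71


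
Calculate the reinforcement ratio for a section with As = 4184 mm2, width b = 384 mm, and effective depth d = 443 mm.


rho = As / (b * d)
= 4184 / (384 * 443)
= 0.0246

0.0246


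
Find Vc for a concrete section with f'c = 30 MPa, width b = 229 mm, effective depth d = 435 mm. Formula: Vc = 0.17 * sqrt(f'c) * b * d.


Vc = 0.17 * sqrt(30) * 229 * 435 / 1000
= 92.75 kN

92.75


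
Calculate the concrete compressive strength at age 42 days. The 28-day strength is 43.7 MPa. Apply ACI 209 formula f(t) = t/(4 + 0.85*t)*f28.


f(42) = 42 / (4 + 0.85 * 42) * 43.7
= 42 / 39.7 * 43.7
= 46.23 MPa

46.23


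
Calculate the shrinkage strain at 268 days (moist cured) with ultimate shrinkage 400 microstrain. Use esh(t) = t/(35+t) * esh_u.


esh(268) = 268 / (35 + 268) * 400
= 268 / 303 * 400
= 353.8 microstrain

353.8


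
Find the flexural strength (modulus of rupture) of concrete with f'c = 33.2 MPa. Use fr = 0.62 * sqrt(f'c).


fr = 0.62 * sqrt(33.2)
= 3.572 MPa

3.572


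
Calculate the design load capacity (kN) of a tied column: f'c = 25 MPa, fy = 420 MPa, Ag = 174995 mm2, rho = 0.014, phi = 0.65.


Ast = rho * Ag = 0.014 * 174995 = 2449.93 mm2
phi*Pn = 0.65 * 0.80 * (0.85 * 25 * (174995 - 2449.93) + 420 * 2449.93) / 1000
= 2441.69 kN

2441.69


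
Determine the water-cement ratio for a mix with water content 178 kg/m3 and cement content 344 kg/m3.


w/c = water / cement
w/c = 178 / 344 = 0.517

0.517


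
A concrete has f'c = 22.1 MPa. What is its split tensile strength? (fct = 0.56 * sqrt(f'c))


fct = 0.56 * sqrt(22.1)
= 0.56 * 4.701
= 2.633 MPa

2.633


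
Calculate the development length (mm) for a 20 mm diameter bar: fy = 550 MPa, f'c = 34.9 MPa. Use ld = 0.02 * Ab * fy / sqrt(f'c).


Ab = pi * 20^2 / 4 = 314.159 mm2
ld = 0.02 * 314.159 * 550 / sqrt(34.9)
= 585.0 mm

585.0


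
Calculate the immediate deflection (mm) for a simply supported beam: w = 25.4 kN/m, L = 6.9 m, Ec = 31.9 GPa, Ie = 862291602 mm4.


Convert: L = 6.9 m = 6900 mm, Ec = 31.9 GPa = 31900 MPa
delta = 5 * 25.4 * 6900^4 / (384 * 31900 * 862291602)
= 27.25 mm

27.25


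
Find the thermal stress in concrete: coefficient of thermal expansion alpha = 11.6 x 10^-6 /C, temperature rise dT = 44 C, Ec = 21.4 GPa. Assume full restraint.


sigma = alpha * dT * Ec
= 11.6e-6 * 44 * 21.4 * 1000
= 10.923 MPa

10.923


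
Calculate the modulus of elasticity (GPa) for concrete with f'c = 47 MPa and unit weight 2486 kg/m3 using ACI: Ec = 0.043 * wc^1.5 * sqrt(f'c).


Ec = 0.043 * 2486^1.5 * sqrt(47) / 1000
= 36.54 GPa

36.54


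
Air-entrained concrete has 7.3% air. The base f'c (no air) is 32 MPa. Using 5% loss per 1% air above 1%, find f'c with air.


Strength loss = (7.3 - 1) * 5 = 31.5%
f'c = 32 * (1 - 31.5/100)
= 21.92 MPa

21.92


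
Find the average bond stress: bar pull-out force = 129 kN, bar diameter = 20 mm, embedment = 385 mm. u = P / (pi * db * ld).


u = P / (pi * db * ld)
= 129 * 1000 / (pi * 20 * 385)
= 5.333 MPa

5.333


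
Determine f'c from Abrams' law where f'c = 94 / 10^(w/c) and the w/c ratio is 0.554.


f'c = 94 / 10^0.554
= 94 / 3.581
= 26.25 MPa

26.25


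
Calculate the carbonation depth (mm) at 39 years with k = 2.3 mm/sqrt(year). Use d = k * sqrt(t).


depth = k * sqrt(t)
= 2.3 * sqrt(39)
= 14.36 mm

14.36


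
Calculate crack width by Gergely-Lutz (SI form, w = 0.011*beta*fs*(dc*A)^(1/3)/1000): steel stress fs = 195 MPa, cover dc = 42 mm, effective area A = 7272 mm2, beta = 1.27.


w = 0.011 * beta * fs * (dc * A)^(1/3) / 1000
= 0.011 * 1.27 * 195 * (42 * 7272)^(1/3) / 1000
= 0.183 mm

0.183


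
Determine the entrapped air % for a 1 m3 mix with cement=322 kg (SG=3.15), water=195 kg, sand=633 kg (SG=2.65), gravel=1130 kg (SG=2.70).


Vol cement = 322 / (3.15 * 1000) = 0.102222 m3
Vol water = 195 / 1000 = 0.195 m3
Vol sand = 633 / (2.65 * 1000) = 0.238868 m3
Vol gravel = 1130 / (2.70 * 1000) = 0.418519 m3
Total solid + water volume = 0.954609 m3
Air = (1 - 0.954609) * 100 = 4.54%

4.54


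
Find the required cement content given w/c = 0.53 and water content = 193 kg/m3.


Cement = water / (w/c)
= 193 / 0.53
= 364.2 kg/m3

364.2


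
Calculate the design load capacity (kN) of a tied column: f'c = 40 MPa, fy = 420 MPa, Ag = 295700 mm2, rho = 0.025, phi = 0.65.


Ast = rho * Ag = 0.025 * 295700 = 7392.5 mm2
phi*Pn = 0.65 * 0.80 * (0.85 * 40 * (295700 - 7392.5) + 420 * 7392.5) / 1000
= 6711.8 kN

6711.8


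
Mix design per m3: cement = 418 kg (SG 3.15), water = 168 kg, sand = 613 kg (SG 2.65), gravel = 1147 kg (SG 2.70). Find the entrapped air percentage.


Vol cement = 418 / (3.15 * 1000) = 0.132698 m3
Vol water = 168 / 1000 = 0.168 m3
Vol sand = 613 / (2.65 * 1000) = 0.231321 m3
Vol gravel = 1147 / (2.70 * 1000) = 0.424815 m3
Total solid + water volume = 0.956834 m3
Air = (1 - 0.956834) * 100 = 4.32%

4.32


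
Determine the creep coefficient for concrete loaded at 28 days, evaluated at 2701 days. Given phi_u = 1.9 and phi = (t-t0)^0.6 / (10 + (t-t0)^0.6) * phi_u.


dt = 2701 - 28 = 2673
phi = 2673^0.6 / (10 + 2673^0.6) * 1.9
= 1.747

1.747


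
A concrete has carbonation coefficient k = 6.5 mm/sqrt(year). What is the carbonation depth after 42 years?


depth = k * sqrt(t)
= 6.5 * sqrt(42)
= 42.12 mm

42.12


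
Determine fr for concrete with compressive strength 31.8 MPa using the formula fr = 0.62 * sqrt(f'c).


fr = 0.62 * sqrt(31.8)
= 3.496 MPa

3.496


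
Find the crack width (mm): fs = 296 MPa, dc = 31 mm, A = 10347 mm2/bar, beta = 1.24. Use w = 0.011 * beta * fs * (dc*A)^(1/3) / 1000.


w = 0.011 * beta * fs * (dc * A)^(1/3) / 1000
= 0.011 * 1.24 * 296 * (31 * 10347)^(1/3) / 1000
= 0.276 mm

0.276


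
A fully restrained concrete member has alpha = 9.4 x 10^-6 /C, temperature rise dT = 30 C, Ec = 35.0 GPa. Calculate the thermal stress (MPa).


sigma = alpha * dT * Ec
= 9.4e-6 * 30 * 35.0 * 1000
= 9.87 MPa

9.87


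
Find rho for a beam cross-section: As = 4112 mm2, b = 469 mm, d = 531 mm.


rho = As / (b * d)
= 4112 / (469 * 531)
= 0.0165

0.0165


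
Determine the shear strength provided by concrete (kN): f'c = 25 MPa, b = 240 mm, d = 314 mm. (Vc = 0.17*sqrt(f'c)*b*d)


Vc = 0.17 * sqrt(25) * 240 * 314 / 1000
= 64.06 kN

64.06


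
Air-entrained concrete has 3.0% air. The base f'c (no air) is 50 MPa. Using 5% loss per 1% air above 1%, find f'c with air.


Strength loss = (3.0 - 1) * 5 = 10.0%
f'c = 50 * (1 - 10.0/100)
= 45.0 MPa

45.0


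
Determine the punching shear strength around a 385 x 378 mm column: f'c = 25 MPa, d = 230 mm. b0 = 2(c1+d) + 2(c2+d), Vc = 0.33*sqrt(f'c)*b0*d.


b0 = 2*(385 + 230) + 2*(378 + 230) = 2446 mm
Vc = 0.33 * sqrt(25) * 2446 * 230 / 1000
= 928.26 kN

928.26


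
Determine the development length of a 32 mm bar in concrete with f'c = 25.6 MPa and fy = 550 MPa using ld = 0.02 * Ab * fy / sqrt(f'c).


Ab = pi * 32^2 / 4 = 804.248 mm2
ld = 0.02 * 804.248 * 550 / sqrt(25.6)
= 1748.5 mm

1748.5


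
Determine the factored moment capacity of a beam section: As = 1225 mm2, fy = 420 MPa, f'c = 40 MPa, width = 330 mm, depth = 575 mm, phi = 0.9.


a = As * fy / (0.85 * f'c * b)
= 1225 * 420 / (0.85 * 40 * 330)
= 45.8556 mm
Mn = As * fy * (d - a/2) / 10^6
= 284.0411 kN-m
phi*Mn = 0.9 * 284.0411 = 255.64 kN-m

255.64


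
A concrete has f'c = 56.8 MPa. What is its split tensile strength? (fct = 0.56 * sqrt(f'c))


fct = 0.56 * sqrt(56.8)
= 0.56 * 7.537
= 4.22 MPa

4.22


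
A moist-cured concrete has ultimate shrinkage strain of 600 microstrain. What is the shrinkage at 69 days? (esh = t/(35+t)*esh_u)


esh(69) = 69 / (35 + 69) * 600
= 69 / 104 * 600
= 398.1 microstrain

398.1


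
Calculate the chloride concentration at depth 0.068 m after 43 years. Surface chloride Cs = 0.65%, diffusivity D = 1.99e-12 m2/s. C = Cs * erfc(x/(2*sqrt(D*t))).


t_seconds = 43 * 365.25 * 24 * 3600 = 1356976800.0 s
arg = 0.068 / (2 * sqrt(1.99e-12 * 1356976800.0))
= 0.6543
erfc(0.6543) = 0.3548
C = 0.65 * 0.3548 = 0.2306%

0.2306


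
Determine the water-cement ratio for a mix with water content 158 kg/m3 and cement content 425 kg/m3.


w/c = water / cement
w/c = 158 / 425 = 0.372

0.372


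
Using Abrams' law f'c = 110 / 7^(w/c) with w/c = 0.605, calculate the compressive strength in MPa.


f'c = 110 / 7^0.605
= 110 / 3.246
= 33.89 MPa

33.89


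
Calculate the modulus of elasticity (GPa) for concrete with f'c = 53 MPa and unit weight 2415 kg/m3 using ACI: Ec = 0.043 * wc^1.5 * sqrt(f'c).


Ec = 0.043 * 2415^1.5 * sqrt(53) / 1000
= 37.15 GPa

37.15


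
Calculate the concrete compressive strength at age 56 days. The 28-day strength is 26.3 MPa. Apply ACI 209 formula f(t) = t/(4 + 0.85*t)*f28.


f(56) = 56 / (4 + 0.85 * 56) * 26.3
= 56 / 51.6 * 26.3
= 28.54 MPa

28.54


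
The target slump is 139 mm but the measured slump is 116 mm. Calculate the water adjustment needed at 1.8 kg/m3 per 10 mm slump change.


Difference = 139 - 116 = 23 mm
Water adjustment = 23 * 1.8 / 10 = 4.1 kg/m3

4.1


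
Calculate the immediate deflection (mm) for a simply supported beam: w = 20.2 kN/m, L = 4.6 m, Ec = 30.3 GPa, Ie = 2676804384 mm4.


Convert: L = 4.6 m = 4600 mm, Ec = 30.3 GPa = 30300 MPa
delta = 5 * 20.2 * 4600^4 / (384 * 30300 * 2676804384)
= 1.45 mm

1.45


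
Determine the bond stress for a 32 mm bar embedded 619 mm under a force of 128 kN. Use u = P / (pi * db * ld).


u = P / (pi * db * ld)
= 128 * 1000 / (pi * 32 * 619)
= 2.057 MPa

2.057


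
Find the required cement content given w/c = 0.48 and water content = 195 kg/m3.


Cement = water / (w/c)
= 195 / 0.48
= 406.2 kg/m3

406.2
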